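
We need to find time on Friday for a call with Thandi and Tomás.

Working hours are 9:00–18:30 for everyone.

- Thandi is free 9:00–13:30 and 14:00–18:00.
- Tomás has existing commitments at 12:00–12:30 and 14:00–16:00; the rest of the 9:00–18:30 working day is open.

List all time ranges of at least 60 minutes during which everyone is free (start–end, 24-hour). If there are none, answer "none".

Tomás free within 09:00–18:30: 09:00–12:00, 12:30–14:00, 16:00–18:30.
Thandi ∩ Tomás: 09:00–12:00, 12:30–13:30, 16:00–18:00.
Windows ≥ 60 min: 09:00–12:00, 12:30–13:30, 16:00–18:00.

09:00–12:00, 12:30–13:30, 16:00–18:00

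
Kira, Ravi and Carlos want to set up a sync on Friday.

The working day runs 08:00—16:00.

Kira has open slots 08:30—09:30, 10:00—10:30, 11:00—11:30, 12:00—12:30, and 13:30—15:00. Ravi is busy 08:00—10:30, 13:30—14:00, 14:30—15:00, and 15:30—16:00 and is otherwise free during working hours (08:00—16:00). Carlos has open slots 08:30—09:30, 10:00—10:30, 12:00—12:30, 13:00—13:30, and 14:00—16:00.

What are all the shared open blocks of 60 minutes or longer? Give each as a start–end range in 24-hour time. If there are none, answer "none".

Ravi free within 08:00–16:00: 10:30–13:30, 14:00–14:30, 15:00–15:30.
Kira ∩ Ravi: 11:00–11:30, 12:00–12:30, 14:00–14:30.
Kira ∩ Ravi ∩ Carlos: 12:00–12:30, 14:00–14:30.
Windows ≥ 60 min: (none).

none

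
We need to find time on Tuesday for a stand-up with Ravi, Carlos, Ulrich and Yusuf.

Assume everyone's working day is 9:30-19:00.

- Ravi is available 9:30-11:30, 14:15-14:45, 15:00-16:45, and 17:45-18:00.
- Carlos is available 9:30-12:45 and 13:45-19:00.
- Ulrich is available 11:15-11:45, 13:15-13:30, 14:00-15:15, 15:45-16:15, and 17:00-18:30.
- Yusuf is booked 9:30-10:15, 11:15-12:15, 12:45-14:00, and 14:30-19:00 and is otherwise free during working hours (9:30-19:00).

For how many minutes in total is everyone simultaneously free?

15 minutes

Yusuf free within 09:30–19:00: 10:15–11:15, 12:15–12:45, 14:00–14:30.
Ravi ∩ Carlos: 09:30–11:30, 14:15–14:45, 15:00–16:45, 17:45–18:00.
Ravi ∩ Carlos ∩ Ulrich: 11:15–11:30, 14:15–14:45, 15:00–15:15, 15:45–16:15, 17:45–18:00.
Ravi ∩ Carlos ∩ Ulrich ∩ Yusuf: 14:15–14:30.
Total common minutes: 15.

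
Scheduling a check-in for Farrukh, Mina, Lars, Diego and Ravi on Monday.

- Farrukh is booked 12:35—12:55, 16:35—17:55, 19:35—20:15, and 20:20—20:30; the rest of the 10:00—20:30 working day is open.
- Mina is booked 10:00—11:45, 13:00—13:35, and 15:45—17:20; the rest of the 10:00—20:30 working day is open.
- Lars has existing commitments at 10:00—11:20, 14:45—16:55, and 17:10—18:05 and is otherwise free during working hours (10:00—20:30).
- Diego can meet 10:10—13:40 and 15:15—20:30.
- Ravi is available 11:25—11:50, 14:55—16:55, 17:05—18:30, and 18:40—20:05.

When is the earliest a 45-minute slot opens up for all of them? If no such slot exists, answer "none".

Farrukh free within 10:00–20:30: 10:00–12:35, 12:55–16:35, 17:55–19:35, 20:15–20:20.
Mina free within 10:00–20:30: 11:45–13:00, 13:35–15:45, 17:20–20:30.
Lars free within 10:00–20:30: 11:20–14:45, 16:55–17:10, 18:05–20:30.
Farrukh ∩ Mina: 11:45–12:35, 12:55–13:00, 13:35–15:45, 17:55–19:35, 20:15–20:20.
Farrukh ∩ Mina ∩ Lars: 11:45–12:35, 12:55–13:00, 13:35–14:45, 18:05–19:35, 20:15–20:20.
Farrukh ∩ Mina ∩ Lars ∩ Diego: 11:45–12:35, 12:55–13:00, 13:35–13:40, 18:05–19:35, 20:15–20:20.
Farrukh ∩ Mina ∩ Lars ∩ Diego ∩ Ravi: 11:45–11:50, 18:05–18:30, 18:40–19:35.
Windows ≥ 45 min: 18:40–19:35.
Earliest such window starts at 18:40.

18:40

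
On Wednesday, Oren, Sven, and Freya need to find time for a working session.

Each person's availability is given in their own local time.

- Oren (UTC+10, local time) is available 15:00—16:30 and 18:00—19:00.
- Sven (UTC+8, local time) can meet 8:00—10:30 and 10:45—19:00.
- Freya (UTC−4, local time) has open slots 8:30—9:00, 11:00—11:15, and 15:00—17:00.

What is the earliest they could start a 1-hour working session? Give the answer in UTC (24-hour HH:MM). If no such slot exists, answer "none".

none

Oren → UTC: 05:00–06:30, 08:00–09:00.
Sven → UTC: 00:00–02:30, 02:45–11:00.
Freya → UTC: 12:30–13:00, 15:00–15:15, 19:00–21:00.
Oren ∩ Sven: 05:00–06:30, 08:00–09:00.
Oren ∩ Sven ∩ Freya: (none).
Windows ≥ 60 min: (none).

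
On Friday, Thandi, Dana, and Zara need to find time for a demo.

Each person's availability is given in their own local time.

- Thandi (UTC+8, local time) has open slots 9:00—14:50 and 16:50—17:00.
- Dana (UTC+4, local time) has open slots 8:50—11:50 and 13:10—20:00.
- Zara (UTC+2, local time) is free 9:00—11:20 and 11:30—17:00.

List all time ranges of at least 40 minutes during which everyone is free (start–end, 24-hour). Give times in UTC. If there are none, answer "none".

Thandi → UTC: 01:00–06:50, 08:50–09:00.
Dana → UTC: 04:50–07:50, 09:10–16:00.
Zara → UTC: 07:00–09:20, 09:30–15:00.
Thandi ∩ Dana: 04:50–06:50.
Thandi ∩ Dana ∩ Zara: (none).
Windows ≥ 40 min: (none).

none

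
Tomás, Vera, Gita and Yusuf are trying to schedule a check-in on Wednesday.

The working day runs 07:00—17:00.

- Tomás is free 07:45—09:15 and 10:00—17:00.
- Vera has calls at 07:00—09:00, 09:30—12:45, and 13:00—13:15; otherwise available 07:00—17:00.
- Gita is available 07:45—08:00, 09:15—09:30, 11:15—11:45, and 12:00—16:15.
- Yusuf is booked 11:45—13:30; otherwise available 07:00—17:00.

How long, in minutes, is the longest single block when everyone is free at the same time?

165 minutes

Vera free within 07:00–17:00: 09:00–09:30, 12:45–13:00, 13:15–17:00.
Yusuf free within 07:00–17:00: 07:00–11:45, 13:30–17:00.
Tomás ∩ Vera: 09:00–09:15, 12:45–13:00, 13:15–17:00.
Tomás ∩ Vera ∩ Gita: 12:45–13:00, 13:15–16:15.
Tomás ∩ Vera ∩ Gita ∩ Yusuf: 13:30–16:15.
Single common window of 165 minutes.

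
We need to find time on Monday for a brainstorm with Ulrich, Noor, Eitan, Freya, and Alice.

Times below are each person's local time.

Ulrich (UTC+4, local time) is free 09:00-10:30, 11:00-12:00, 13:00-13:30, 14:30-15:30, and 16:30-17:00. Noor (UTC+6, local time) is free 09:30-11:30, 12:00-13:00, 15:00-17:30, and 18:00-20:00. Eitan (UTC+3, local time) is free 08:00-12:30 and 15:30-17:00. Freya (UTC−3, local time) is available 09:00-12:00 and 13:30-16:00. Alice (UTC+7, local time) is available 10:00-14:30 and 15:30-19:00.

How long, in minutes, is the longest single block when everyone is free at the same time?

0 minutes

Ulrich → UTC: 05:00–06:30, 07:00–08:00, 09:00–09:30, 10:30–11:30, 12:30–13:00.
Noor → UTC: 03:30–05:30, 06:00–07:00, 09:00–11:30, 12:00–14:00.
Eitan → UTC: 05:00–09:30, 12:30–14:00.
Freya → UTC: 12:00–15:00, 16:30–19:00.
Alice → UTC: 03:00–07:30, 08:30–12:00.
Ulrich ∩ Noor: 05:00–05:30, 06:00–06:30, 09:00–09:30, 10:30–11:30, 12:30–13:00.
Ulrich ∩ Noor ∩ Eitan: 05:00–05:30, 06:00–06:30, 09:00–09:30, 12:30–13:00.
Ulrich ∩ Noor ∩ Eitan ∩ Freya: 12:30–13:00.
Ulrich ∩ Noor ∩ Eitan ∩ Freya ∩ Alice: (none).
No common window.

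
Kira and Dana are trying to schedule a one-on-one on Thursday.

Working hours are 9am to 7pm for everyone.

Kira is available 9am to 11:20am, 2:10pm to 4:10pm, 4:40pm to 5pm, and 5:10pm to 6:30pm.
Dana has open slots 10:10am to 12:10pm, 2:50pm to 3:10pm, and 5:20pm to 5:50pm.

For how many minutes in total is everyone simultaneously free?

Kira ∩ Dana: 10:10–11:20, 14:50–15:10, 17:20–17:50.
Total common minutes: 70 + 20 + 30 = 120.

120 minutes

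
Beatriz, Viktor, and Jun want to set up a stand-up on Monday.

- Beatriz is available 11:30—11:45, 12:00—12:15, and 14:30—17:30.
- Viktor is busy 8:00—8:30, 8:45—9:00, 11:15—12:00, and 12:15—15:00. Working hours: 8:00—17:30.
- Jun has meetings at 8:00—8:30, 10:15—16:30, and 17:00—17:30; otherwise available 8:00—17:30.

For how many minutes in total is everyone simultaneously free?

Viktor free within 08:00–17:30: 08:30–08:45, 09:00–11:15, 12:00–12:15, 15:00–17:30.
Jun free within 08:00–17:30: 08:30–10:15, 16:30–17:00.
Beatriz ∩ Viktor: 12:00–12:15, 15:00–17:30.
Beatriz ∩ Viktor ∩ Jun: 16:30–17:00.
Total common minutes: 30.

30 minutes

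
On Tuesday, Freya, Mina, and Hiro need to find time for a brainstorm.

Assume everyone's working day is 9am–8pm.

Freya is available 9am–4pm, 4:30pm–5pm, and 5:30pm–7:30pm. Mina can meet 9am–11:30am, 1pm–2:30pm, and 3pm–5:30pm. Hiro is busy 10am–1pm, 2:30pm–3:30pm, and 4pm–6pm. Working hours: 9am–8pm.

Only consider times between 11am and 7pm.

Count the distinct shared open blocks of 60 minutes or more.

1

Hiro free within 09:00–20:00: 09:00–10:00, 13:00–14:30, 15:30–16:00, 18:00–20:00.
Freya ∩ Mina: 09:00–11:30, 13:00–14:30, 15:00–16:00, 16:30–17:00.
Freya ∩ Mina ∩ Hiro: 09:00–10:00, 13:00–14:30, 15:30–16:00.
Restricted to 11:00–19:00: 13:00–14:30, 15:30–16:00.
Windows ≥ 60 min: 13:00–14:30.
That's 1 window.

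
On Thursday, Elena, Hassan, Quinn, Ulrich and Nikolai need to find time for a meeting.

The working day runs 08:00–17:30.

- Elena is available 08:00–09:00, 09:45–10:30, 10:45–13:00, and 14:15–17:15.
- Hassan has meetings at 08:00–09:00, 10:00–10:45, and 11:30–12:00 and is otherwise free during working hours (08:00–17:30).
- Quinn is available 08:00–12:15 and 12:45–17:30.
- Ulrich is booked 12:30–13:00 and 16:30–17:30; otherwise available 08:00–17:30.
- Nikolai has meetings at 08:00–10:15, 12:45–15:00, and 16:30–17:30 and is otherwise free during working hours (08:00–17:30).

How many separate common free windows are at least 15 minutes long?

3

Hassan free within 08:00–17:30: 09:00–10:00, 10:45–11:30, 12:00–17:30.
Ulrich free within 08:00–17:30: 08:00–12:30, 13:00–16:30.
Nikolai free within 08:00–17:30: 10:15–12:45, 15:00–16:30.
Elena ∩ Hassan: 09:45–10:00, 10:45–11:30, 12:00–13:00, 14:15–17:15.
Elena ∩ Hassan ∩ Quinn: 09:45–10:00, 10:45–11:30, 12:00–12:15, 12:45–13:00, 14:15–17:15.
Elena ∩ Hassan ∩ Quinn ∩ Ulrich: 09:45–10:00, 10:45–11:30, 12:00–12:15, 14:15–16:30.
Elena ∩ Hassan ∩ Quinn ∩ Ulrich ∩ Nikolai: 10:45–11:30, 12:00–12:15, 15:00–16:30.
Windows ≥ 15 min: 10:45–11:30, 12:00–12:15, 15:00–16:30.
That's 3 windows.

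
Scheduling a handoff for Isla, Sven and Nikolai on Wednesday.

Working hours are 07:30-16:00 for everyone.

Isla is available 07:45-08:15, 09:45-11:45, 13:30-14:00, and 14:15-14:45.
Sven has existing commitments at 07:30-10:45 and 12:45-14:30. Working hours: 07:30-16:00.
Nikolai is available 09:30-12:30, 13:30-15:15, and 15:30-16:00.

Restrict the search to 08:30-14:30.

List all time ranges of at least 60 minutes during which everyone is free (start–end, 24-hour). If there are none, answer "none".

Sven free within 07:30–16:00: 10:45–12:45, 14:30–16:00.
Isla ∩ Sven: 10:45–11:45, 14:30–14:45.
Isla ∩ Sven ∩ Nikolai: 10:45–11:45, 14:30–14:45.
Restricted to 08:30–14:30: 10:45–11:45.
Windows ≥ 60 min: 10:45–11:45.

10:45–11:45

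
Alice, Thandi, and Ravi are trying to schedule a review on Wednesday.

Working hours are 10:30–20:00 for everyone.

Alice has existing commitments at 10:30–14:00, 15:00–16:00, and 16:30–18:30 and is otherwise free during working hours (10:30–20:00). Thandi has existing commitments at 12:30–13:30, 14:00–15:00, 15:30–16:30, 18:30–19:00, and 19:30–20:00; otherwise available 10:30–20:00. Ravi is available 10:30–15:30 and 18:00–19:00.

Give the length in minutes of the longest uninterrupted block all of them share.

Alice free within 10:30–20:00: 14:00–15:00, 16:00–16:30, 18:30–20:00.
Thandi free within 10:30–20:00: 10:30–12:30, 13:30–14:00, 15:00–15:30, 16:30–18:30, 19:00–19:30.
Alice ∩ Thandi: 19:00–19:30.
Alice ∩ Thandi ∩ Ravi: (none).
No common window.

0 minutes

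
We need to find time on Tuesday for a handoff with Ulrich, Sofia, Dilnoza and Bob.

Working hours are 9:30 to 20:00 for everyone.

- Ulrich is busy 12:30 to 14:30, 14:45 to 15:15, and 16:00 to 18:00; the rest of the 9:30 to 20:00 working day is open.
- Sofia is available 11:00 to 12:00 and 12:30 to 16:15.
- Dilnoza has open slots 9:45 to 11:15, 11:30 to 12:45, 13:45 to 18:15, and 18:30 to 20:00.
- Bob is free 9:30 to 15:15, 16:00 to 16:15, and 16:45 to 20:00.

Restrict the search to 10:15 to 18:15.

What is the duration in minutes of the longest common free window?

Ulrich free within 09:30–20:00: 09:30–12:30, 14:30–14:45, 15:15–16:00, 18:00–20:00.
Ulrich ∩ Sofia: 11:00–12:00, 14:30–14:45, 15:15–16:00.
Ulrich ∩ Sofia ∩ Dilnoza: 11:00–11:15, 11:30–12:00, 14:30–14:45, 15:15–16:00.
Ulrich ∩ Sofia ∩ Dilnoza ∩ Bob: 11:00–11:15, 11:30–12:00, 14:30–14:45.
Restricted to 10:15–18:15: 11:00–11:15, 11:30–12:00, 14:30–14:45.
Common window lengths: 15, 30, 15 min; longest is 30.

30 minutes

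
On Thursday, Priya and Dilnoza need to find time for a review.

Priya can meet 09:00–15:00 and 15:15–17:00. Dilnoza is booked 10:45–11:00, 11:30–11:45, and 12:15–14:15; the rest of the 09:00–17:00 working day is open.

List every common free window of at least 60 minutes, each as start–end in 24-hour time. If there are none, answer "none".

09:00–10:45, 15:15–17:00

Dilnoza free within 09:00–17:00: 09:00–10:45, 11:00–11:30, 11:45–12:15, 14:15–17:00.
Priya ∩ Dilnoza: 09:00–10:45, 11:00–11:30, 11:45–12:15, 14:15–15:00, 15:15–17:00.
Windows ≥ 60 min: 09:00–10:45, 15:15–17:00.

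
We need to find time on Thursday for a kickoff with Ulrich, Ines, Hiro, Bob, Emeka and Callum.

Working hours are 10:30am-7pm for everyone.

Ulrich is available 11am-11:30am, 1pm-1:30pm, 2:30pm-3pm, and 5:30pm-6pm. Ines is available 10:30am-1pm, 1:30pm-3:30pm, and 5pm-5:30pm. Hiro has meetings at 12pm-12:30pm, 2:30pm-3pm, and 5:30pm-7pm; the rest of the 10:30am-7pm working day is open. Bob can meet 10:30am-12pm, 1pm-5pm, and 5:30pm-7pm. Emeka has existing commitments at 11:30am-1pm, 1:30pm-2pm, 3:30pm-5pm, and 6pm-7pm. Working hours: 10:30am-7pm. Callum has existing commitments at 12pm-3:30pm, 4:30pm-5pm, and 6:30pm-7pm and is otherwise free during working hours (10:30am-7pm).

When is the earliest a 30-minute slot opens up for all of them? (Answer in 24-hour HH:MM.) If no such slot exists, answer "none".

Hiro free within 10:30–19:00: 10:30–12:00, 12:30–14:30, 15:00–17:30.
Emeka free within 10:30–19:00: 10:30–11:30, 13:00–13:30, 14:00–15:30, 17:00–18:00.
Callum free within 10:30–19:00: 10:30–12:00, 15:30–16:30, 17:00–18:30.
Ulrich ∩ Ines: 11:00–11:30, 14:30–15:00.
Ulrich ∩ Ines ∩ Hiro: 11:00–11:30.
Ulrich ∩ Ines ∩ Hiro ∩ Bob: 11:00–11:30.
Ulrich ∩ Ines ∩ Hiro ∩ Bob ∩ Emeka: 11:00–11:30.
Ulrich ∩ Ines ∩ Hiro ∩ Bob ∩ Emeka ∩ Callum: 11:00–11:30.
Windows ≥ 30 min: 11:00–11:30.
Earliest such window starts at 11:00.

11:00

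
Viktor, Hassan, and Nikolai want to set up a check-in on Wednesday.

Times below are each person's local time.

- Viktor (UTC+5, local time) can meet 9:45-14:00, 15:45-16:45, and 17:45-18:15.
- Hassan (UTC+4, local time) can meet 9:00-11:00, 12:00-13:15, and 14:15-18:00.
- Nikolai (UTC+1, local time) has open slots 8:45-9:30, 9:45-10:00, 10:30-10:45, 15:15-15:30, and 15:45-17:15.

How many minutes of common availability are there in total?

Viktor → UTC: 04:45–09:00, 10:45–11:45, 12:45–13:15.
Hassan → UTC: 05:00–07:00, 08:00–09:15, 10:15–14:00.
Nikolai → UTC: 07:45–08:30, 08:45–09:00, 09:30–09:45, 14:15–14:30, 14:45–16:15.
Viktor ∩ Hassan: 05:00–07:00, 08:00–09:00, 10:45–11:45, 12:45–13:15.
Viktor ∩ Hassan ∩ Nikolai: 08:00–08:30, 08:45–09:00.
Total common minutes: 30 + 15 = 45.

45 minutes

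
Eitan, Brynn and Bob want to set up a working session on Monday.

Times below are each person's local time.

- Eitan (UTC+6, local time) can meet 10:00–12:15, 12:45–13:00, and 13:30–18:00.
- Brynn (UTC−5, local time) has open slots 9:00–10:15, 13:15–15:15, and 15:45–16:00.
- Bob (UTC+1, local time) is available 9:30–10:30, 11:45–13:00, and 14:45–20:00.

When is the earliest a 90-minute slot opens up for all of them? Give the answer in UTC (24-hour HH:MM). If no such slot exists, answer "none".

none

Eitan → UTC: 04:00–06:15, 06:45–07:00, 07:30–12:00.
Brynn → UTC: 14:00–15:15, 18:15–20:15, 20:45–21:00.
Bob → UTC: 08:30–09:30, 10:45–12:00, 13:45–19:00.
Eitan ∩ Brynn: (none).
Eitan ∩ Brynn ∩ Bob: (none).
Windows ≥ 90 min: (none).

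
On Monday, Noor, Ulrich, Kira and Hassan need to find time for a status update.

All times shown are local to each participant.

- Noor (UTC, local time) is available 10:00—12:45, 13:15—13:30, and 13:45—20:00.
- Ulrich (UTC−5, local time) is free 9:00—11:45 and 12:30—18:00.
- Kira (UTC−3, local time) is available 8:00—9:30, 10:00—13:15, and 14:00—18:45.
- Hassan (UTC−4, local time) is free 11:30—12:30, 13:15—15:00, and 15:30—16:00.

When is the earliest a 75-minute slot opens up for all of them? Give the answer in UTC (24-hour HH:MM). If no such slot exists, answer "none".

17:30

Noor → UTC: 10:00–12:45, 13:15–13:30, 13:45–20:00.
Ulrich → UTC: 14:00–16:45, 17:30–23:00.
Kira → UTC: 11:00–12:30, 13:00–16:15, 17:00–21:45.
Hassan → UTC: 15:30–16:30, 17:15–19:00, 19:30–20:00.
Noor ∩ Ulrich: 14:00–16:45, 17:30–20:00.
Noor ∩ Ulrich ∩ Kira: 14:00–16:15, 17:30–20:00.
Noor ∩ Ulrich ∩ Kira ∩ Hassan: 15:30–16:15, 17:30–19:00, 19:30–20:00.
Windows ≥ 75 min: 17:30–19:00.
Earliest such window starts at 17:30.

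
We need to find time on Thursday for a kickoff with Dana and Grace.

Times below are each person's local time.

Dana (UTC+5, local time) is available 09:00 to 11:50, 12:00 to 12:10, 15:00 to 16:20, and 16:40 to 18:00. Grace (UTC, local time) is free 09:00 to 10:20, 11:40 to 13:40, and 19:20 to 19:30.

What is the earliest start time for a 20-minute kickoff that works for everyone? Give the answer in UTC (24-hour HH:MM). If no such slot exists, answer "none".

Dana → UTC: 04:00–06:50, 07:00–07:10, 10:00–11:20, 11:40–13:00.
Grace → UTC: 09:00–10:20, 11:40–13:40, 19:20–19:30.
Dana ∩ Grace: 10:00–10:20, 11:40–13:00.
Windows ≥ 20 min: 10:00–10:20, 11:40–13:00.
Earliest such window starts at 10:00.

10:00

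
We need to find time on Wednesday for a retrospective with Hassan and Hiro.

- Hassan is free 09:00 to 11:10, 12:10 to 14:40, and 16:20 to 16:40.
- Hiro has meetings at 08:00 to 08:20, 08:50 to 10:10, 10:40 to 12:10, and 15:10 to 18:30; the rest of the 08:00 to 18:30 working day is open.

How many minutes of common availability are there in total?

Hiro free within 08:00–18:30: 08:20–08:50, 10:10–10:40, 12:10–15:10.
Hassan ∩ Hiro: 10:10–10:40, 12:10–14:40.
Total common minutes: 30 + 150 = 180.

180 minutes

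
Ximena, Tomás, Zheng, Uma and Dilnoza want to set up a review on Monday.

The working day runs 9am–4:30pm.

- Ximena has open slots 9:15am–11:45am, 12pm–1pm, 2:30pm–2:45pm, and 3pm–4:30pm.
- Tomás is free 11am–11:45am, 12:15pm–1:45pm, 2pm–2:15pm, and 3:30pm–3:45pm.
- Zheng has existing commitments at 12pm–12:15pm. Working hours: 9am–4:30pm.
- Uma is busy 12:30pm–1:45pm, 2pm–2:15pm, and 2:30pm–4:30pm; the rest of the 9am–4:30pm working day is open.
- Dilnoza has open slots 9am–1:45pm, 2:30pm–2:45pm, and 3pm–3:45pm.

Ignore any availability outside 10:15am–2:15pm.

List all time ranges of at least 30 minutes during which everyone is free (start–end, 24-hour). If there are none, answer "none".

Zheng free within 09:00–16:30: 09:00–12:00, 12:15–16:30.
Uma free within 09:00–16:30: 09:00–12:30, 13:45–14:00, 14:15–14:30.
Ximena ∩ Tomás: 11:00–11:45, 12:15–13:00, 15:30–15:45.
Ximena ∩ Tomás ∩ Zheng: 11:00–11:45, 12:15–13:00, 15:30–15:45.
Ximena ∩ Tomás ∩ Zheng ∩ Uma: 11:00–11:45, 12:15–12:30.
Ximena ∩ Tomás ∩ Zheng ∩ Uma ∩ Dilnoza: 11:00–11:45, 12:15–12:30.
Restricted to 10:15–14:15: 11:00–11:45, 12:15–12:30.
Windows ≥ 30 min: 11:00–11:45.

11:00–11:45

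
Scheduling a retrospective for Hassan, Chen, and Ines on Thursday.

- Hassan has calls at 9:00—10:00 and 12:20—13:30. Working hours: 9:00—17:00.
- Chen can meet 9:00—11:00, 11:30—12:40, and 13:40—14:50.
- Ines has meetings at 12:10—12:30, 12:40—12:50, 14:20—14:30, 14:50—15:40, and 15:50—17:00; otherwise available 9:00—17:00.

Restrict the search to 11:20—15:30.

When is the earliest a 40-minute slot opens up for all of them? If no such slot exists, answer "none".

Hassan free within 09:00–17:00: 10:00–12:20, 13:30–17:00.
Ines free within 09:00–17:00: 09:00–12:10, 12:30–12:40, 12:50–14:20, 14:30–14:50, 15:40–15:50.
Hassan ∩ Chen: 10:00–11:00, 11:30–12:20, 13:40–14:50.
Hassan ∩ Chen ∩ Ines: 10:00–11:00, 11:30–12:10, 13:40–14:20, 14:30–14:50.
Restricted to 11:20–15:30: 11:30–12:10, 13:40–14:20, 14:30–14:50.
Windows ≥ 40 min: 11:30–12:10, 13:40–14:20.
Earliest such window starts at 11:30.

11:30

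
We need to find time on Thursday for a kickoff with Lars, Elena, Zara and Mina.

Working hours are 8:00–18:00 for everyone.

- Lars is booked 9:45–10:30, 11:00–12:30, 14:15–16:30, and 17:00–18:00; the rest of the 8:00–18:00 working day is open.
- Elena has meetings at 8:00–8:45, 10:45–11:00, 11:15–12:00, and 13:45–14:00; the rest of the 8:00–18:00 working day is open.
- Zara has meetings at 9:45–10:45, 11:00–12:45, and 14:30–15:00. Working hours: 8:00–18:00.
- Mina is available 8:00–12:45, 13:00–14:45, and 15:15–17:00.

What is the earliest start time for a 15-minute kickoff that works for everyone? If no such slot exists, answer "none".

Lars free within 08:00–18:00: 08:00–09:45, 10:30–11:00, 12:30–14:15, 16:30–17:00.
Elena free within 08:00–18:00: 08:45–10:45, 11:00–11:15, 12:00–13:45, 14:00–18:00.
Zara free within 08:00–18:00: 08:00–09:45, 10:45–11:00, 12:45–14:30, 15:00–18:00.
Lars ∩ Elena: 08:45–09:45, 10:30–10:45, 12:30–13:45, 14:00–14:15, 16:30–17:00.
Lars ∩ Elena ∩ Zara: 08:45–09:45, 12:45–13:45, 14:00–14:15, 16:30–17:00.
Lars ∩ Elena ∩ Zara ∩ Mina: 08:45–09:45, 13:00–13:45, 14:00–14:15, 16:30–17:00.
Windows ≥ 15 min: 08:45–09:45, 13:00–13:45, 14:00–14:15, 16:30–17:00.
Earliest such window starts at 08:45.

08:45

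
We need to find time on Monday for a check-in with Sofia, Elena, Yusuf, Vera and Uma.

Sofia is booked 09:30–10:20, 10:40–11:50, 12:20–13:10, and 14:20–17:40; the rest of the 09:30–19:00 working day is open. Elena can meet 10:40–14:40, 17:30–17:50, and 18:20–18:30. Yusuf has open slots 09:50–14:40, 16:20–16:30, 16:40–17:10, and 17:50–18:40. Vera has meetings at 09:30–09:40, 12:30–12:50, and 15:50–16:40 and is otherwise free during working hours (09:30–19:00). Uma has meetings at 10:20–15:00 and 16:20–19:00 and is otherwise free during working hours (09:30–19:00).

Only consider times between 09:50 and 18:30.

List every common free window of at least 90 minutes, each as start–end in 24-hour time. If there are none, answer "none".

Sofia free within 09:30–19:00: 10:20–10:40, 11:50–12:20, 13:10–14:20, 17:40–19:00.
Vera free within 09:30–19:00: 09:40–12:30, 12:50–15:50, 16:40–19:00.
Uma free within 09:30–19:00: 09:30–10:20, 15:00–16:20.
Sofia ∩ Elena: 11:50–12:20, 13:10–14:20, 17:40–17:50, 18:20–18:30.
Sofia ∩ Elena ∩ Yusuf: 11:50–12:20, 13:10–14:20, 18:20–18:30.
Sofia ∩ Elena ∩ Yusuf ∩ Vera: 11:50–12:20, 13:10–14:20, 18:20–18:30.
Sofia ∩ Elena ∩ Yusuf ∩ Vera ∩ Uma: (none).
Restricted to 09:50–18:30: (none).
Windows ≥ 90 min: (none).

none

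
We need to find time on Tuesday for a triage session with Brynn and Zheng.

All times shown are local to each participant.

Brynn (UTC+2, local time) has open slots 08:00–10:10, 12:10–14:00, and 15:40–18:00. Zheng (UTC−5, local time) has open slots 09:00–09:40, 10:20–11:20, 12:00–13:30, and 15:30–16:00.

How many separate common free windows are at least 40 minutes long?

2

Brynn → UTC: 06:00–08:10, 10:10–12:00, 13:40–16:00.
Zheng → UTC: 14:00–14:40, 15:20–16:20, 17:00–18:30, 20:30–21:00.
Brynn ∩ Zheng: 14:00–14:40, 15:20–16:00.
Windows ≥ 40 min: 14:00–14:40, 15:20–16:00.
That's 2 windows.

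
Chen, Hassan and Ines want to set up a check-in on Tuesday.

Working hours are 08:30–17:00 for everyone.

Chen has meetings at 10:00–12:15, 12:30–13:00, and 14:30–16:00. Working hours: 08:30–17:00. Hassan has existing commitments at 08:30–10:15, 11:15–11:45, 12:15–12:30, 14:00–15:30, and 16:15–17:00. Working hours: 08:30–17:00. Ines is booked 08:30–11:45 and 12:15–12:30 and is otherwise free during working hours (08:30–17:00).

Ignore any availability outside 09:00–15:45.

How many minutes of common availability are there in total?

60 minutes

Chen free within 08:30–17:00: 08:30–10:00, 12:15–12:30, 13:00–14:30, 16:00–17:00.
Hassan free within 08:30–17:00: 10:15–11:15, 11:45–12:15, 12:30–14:00, 15:30–16:15.
Ines free within 08:30–17:00: 11:45–12:15, 12:30–17:00.
Chen ∩ Hassan: 13:00–14:00, 16:00–16:15.
Chen ∩ Hassan ∩ Ines: 13:00–14:00, 16:00–16:15.
Restricted to 09:00–15:45: 13:00–14:00.
Total common minutes: 60.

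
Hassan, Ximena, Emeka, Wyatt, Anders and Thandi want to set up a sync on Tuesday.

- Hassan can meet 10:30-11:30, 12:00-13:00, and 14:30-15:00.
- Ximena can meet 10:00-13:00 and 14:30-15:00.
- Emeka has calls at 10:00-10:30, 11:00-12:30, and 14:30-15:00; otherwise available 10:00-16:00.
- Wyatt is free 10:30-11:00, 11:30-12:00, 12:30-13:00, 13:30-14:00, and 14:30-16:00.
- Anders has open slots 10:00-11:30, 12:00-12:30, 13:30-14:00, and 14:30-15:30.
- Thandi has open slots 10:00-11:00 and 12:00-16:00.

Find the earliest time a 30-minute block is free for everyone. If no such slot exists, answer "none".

10:30

Emeka free within 10:00–16:00: 10:30–11:00, 12:30–14:30, 15:00–16:00.
Hassan ∩ Ximena: 10:30–11:30, 12:00–13:00, 14:30–15:00.
Hassan ∩ Ximena ∩ Emeka: 10:30–11:00, 12:30–13:00.
Hassan ∩ Ximena ∩ Emeka ∩ Wyatt: 10:30–11:00, 12:30–13:00.
Hassan ∩ Ximena ∩ Emeka ∩ Wyatt ∩ Anders: 10:30–11:00.
Hassan ∩ Ximena ∩ Emeka ∩ Wyatt ∩ Anders ∩ Thandi: 10:30–11:00.
Windows ≥ 30 min: 10:30–11:00.
Earliest such window starts at 10:30.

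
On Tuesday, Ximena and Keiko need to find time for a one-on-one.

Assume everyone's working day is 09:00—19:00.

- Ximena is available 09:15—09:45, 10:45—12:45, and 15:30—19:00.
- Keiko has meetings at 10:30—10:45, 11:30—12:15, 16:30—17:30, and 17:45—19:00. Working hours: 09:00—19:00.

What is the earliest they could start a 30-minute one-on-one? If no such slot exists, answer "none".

09:15

Keiko free within 09:00–19:00: 09:00–10:30, 10:45–11:30, 12:15–16:30, 17:30–17:45.
Ximena ∩ Keiko: 09:15–09:45, 10:45–11:30, 12:15–12:45, 15:30–16:30, 17:30–17:45.
Windows ≥ 30 min: 09:15–09:45, 10:45–11:30, 12:15–12:45, 15:30–16:30.
Earliest such window starts at 09:15.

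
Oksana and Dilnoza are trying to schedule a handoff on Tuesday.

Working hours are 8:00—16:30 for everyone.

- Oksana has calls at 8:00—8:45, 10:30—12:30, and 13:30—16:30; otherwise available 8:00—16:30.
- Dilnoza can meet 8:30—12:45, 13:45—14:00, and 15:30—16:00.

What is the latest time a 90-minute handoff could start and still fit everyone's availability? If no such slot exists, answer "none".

Oksana free within 08:00–16:30: 08:45–10:30, 12:30–13:30.
Oksana ∩ Dilnoza: 08:45–10:30, 12:30–12:45.
Windows ≥ 90 min: 08:45–10:30.
Latest start in the last window 08:45–10:30 is 10:30 − 90 min = 09:00.

09:00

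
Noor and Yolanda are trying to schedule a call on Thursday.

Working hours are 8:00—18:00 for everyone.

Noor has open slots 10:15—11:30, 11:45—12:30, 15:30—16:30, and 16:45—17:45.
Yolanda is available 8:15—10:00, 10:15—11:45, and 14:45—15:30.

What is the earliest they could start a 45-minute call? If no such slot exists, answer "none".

Noor ∩ Yolanda: 10:15–11:30.
Windows ≥ 45 min: 10:15–11:30.
Earliest such window starts at 10:15.

10:15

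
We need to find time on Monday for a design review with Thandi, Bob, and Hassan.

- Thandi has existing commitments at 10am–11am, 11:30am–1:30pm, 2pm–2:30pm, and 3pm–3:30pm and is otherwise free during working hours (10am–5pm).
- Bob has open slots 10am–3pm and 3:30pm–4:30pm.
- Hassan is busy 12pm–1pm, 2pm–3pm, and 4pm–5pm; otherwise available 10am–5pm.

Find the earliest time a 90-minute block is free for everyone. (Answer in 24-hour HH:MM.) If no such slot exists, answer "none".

none

Thandi free within 10:00–17:00: 11:00–11:30, 13:30–14:00, 14:30–15:00, 15:30–17:00.
Hassan free within 10:00–17:00: 10:00–12:00, 13:00–14:00, 15:00–16:00.
Thandi ∩ Bob: 11:00–11:30, 13:30–14:00, 14:30–15:00, 15:30–16:30.
Thandi ∩ Bob ∩ Hassan: 11:00–11:30, 13:30–14:00, 15:30–16:00.
Windows ≥ 90 min: (none).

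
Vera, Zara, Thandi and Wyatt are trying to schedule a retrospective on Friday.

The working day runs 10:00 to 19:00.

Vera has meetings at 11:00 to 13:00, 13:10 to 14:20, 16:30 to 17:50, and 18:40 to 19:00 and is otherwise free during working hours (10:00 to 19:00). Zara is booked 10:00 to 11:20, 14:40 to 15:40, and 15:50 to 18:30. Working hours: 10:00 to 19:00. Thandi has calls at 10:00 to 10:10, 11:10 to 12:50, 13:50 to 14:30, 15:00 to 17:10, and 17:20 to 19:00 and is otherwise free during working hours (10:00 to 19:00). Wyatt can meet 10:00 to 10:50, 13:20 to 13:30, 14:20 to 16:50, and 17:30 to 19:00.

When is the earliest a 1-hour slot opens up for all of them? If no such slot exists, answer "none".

none

Vera free within 10:00–19:00: 10:00–11:00, 13:00–13:10, 14:20–16:30, 17:50–18:40.
Zara free within 10:00–19:00: 11:20–14:40, 15:40–15:50, 18:30–19:00.
Thandi free within 10:00–19:00: 10:10–11:10, 12:50–13:50, 14:30–15:00, 17:10–17:20.
Vera ∩ Zara: 13:00–13:10, 14:20–14:40, 15:40–15:50, 18:30–18:40.
Vera ∩ Zara ∩ Thandi: 13:00–13:10, 14:30–14:40.
Vera ∩ Zara ∩ Thandi ∩ Wyatt: 14:30–14:40.
Windows ≥ 60 min: (none).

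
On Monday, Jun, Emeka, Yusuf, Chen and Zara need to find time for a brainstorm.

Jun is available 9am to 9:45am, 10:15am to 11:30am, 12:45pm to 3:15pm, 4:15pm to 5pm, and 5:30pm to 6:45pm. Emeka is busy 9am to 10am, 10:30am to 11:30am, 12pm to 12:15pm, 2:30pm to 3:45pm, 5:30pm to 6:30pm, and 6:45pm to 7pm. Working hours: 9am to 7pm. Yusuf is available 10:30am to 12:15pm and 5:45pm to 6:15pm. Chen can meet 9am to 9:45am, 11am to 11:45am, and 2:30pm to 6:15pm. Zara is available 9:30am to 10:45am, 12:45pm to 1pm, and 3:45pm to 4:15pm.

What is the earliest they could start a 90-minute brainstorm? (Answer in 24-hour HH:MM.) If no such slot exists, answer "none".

Emeka free within 09:00–19:00: 10:00–10:30, 11:30–12:00, 12:15–14:30, 15:45–17:30, 18:30–18:45.
Jun ∩ Emeka: 10:15–10:30, 12:45–14:30, 16:15–17:00, 18:30–18:45.
Jun ∩ Emeka ∩ Yusuf: (none).
Jun ∩ Emeka ∩ Yusuf ∩ Chen: (none).
Jun ∩ Emeka ∩ Yusuf ∩ Chen ∩ Zara: (none).
Windows ≥ 90 min: (none).

none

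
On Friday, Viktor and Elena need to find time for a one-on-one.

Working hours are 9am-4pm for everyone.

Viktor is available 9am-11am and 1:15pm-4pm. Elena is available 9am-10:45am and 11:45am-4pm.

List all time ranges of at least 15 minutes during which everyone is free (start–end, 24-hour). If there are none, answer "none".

Viktor ∩ Elena: 09:00–10:45, 13:15–16:00.
Windows ≥ 15 min: 09:00–10:45, 13:15–16:00.

09:00–10:45, 13:15–16:00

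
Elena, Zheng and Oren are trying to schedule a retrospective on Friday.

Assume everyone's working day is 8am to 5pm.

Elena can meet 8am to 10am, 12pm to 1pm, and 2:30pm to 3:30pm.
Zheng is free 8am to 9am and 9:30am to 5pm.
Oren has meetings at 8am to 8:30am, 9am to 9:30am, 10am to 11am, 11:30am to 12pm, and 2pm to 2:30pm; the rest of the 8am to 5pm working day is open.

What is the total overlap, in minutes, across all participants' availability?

180 minutes

Oren free within 08:00–17:00: 08:30–09:00, 09:30–10:00, 11:00–11:30, 12:00–14:00, 14:30–17:00.
Elena ∩ Zheng: 08:00–09:00, 09:30–10:00, 12:00–13:00, 14:30–15:30.
Elena ∩ Zheng ∩ Oren: 08:30–09:00, 09:30–10:00, 12:00–13:00, 14:30–15:30.
Total common minutes: 30 + 30 + 60 + 60 = 180.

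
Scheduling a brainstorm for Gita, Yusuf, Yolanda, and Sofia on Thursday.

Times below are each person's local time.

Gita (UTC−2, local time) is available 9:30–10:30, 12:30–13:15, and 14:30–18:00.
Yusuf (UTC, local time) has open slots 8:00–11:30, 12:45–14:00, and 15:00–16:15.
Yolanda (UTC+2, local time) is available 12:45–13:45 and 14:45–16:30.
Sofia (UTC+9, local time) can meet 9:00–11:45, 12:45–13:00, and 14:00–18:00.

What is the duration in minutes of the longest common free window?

0 minutes

Gita → UTC: 11:30–12:30, 14:30–15:15, 16:30–20:00.
Yusuf → UTC: 08:00–11:30, 12:45–14:00, 15:00–16:15.
Yolanda → UTC: 10:45–11:45, 12:45–14:30.
Sofia → UTC: 00:00–02:45, 03:45–04:00, 05:00–09:00.
Gita ∩ Yusuf: 15:00–15:15.
Gita ∩ Yusuf ∩ Yolanda: (none).
Gita ∩ Yusuf ∩ Yolanda ∩ Sofia: (none).
No common window.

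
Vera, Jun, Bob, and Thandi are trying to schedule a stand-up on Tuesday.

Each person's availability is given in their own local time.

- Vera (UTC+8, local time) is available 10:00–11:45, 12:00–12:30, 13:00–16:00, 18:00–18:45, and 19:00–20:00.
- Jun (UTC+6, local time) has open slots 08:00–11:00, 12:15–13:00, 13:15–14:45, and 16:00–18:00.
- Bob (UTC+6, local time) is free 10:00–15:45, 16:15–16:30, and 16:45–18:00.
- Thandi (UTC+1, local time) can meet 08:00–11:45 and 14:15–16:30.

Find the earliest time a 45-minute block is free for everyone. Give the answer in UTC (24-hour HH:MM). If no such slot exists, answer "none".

Vera → UTC: 02:00–03:45, 04:00–04:30, 05:00–08:00, 10:00–10:45, 11:00–12:00.
Jun → UTC: 02:00–05:00, 06:15–07:00, 07:15–08:45, 10:00–12:00.
Bob → UTC: 04:00–09:45, 10:15–10:30, 10:45–12:00.
Thandi → UTC: 07:00–10:45, 13:15–15:30.
Vera ∩ Jun: 02:00–03:45, 04:00–04:30, 06:15–07:00, 07:15–08:00, 10:00–10:45, 11:00–12:00.
Vera ∩ Jun ∩ Bob: 04:00–04:30, 06:15–07:00, 07:15–08:00, 10:15–10:30, 11:00–12:00.
Vera ∩ Jun ∩ Bob ∩ Thandi: 07:15–08:00, 10:15–10:30.
Windows ≥ 45 min: 07:15–08:00.
Earliest such window starts at 07:15.

07:15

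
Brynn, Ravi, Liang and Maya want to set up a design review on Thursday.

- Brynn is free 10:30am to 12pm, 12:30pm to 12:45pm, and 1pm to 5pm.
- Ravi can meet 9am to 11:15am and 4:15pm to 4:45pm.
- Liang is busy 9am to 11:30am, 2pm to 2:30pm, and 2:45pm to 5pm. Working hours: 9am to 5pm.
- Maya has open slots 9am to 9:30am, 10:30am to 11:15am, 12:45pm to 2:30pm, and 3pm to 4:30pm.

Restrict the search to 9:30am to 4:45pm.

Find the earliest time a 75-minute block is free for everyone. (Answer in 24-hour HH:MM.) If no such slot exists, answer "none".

none

Liang free within 09:00–17:00: 11:30–14:00, 14:30–14:45.
Brynn ∩ Ravi: 10:30–11:15, 16:15–16:45.
Brynn ∩ Ravi ∩ Liang: (none).
Brynn ∩ Ravi ∩ Liang ∩ Maya: (none).
Restricted to 09:30–16:45: (none).
Windows ≥ 75 min: (none).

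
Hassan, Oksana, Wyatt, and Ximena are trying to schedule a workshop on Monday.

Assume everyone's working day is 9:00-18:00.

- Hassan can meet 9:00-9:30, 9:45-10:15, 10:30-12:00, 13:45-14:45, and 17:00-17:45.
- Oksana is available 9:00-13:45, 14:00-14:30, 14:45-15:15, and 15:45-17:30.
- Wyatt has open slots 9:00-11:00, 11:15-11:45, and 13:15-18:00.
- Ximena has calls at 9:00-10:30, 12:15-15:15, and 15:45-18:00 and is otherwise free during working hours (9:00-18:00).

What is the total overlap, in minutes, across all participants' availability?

Ximena free within 09:00–18:00: 10:30–12:15, 15:15–15:45.
Hassan ∩ Oksana: 09:00–09:30, 09:45–10:15, 10:30–12:00, 14:00–14:30, 17:00–17:30.
Hassan ∩ Oksana ∩ Wyatt: 09:00–09:30, 09:45–10:15, 10:30–11:00, 11:15–11:45, 14:00–14:30, 17:00–17:30.
Hassan ∩ Oksana ∩ Wyatt ∩ Ximena: 10:30–11:00, 11:15–11:45.
Total common minutes: 30 + 30 = 60.

60 minutes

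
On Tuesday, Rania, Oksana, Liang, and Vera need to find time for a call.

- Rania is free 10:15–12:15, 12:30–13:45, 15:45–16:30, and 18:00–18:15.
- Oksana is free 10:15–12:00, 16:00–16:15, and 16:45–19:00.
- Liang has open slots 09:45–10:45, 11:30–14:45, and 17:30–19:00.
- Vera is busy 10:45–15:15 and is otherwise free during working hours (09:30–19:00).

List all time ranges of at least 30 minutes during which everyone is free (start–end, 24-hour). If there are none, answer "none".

10:15–10:45

Vera free within 09:30–19:00: 09:30–10:45, 15:15–19:00.
Rania ∩ Oksana: 10:15–12:00, 16:00–16:15, 18:00–18:15.
Rania ∩ Oksana ∩ Liang: 10:15–10:45, 11:30–12:00, 18:00–18:15.
Rania ∩ Oksana ∩ Liang ∩ Vera: 10:15–10:45, 18:00–18:15.
Windows ≥ 30 min: 10:15–10:45.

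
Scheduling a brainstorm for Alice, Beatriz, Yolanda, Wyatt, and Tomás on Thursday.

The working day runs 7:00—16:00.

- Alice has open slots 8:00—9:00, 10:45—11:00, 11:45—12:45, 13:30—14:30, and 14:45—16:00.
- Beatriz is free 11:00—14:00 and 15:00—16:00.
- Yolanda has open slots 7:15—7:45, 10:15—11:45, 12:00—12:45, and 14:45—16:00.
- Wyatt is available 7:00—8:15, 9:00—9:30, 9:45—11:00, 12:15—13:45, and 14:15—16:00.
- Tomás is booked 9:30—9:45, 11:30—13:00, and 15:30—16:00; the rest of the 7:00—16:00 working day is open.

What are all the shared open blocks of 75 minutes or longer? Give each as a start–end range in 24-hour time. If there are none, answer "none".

Tomás free within 07:00–16:00: 07:00–09:30, 09:45–11:30, 13:00–15:30.
Alice ∩ Beatriz: 11:45–12:45, 13:30–14:00, 15:00–16:00.
Alice ∩ Beatriz ∩ Yolanda: 12:00–12:45, 15:00–16:00.
Alice ∩ Beatriz ∩ Yolanda ∩ Wyatt: 12:15–12:45, 15:00–16:00.
Alice ∩ Beatriz ∩ Yolanda ∩ Wyatt ∩ Tomás: 15:00–15:30.
Windows ≥ 75 min: (none).

none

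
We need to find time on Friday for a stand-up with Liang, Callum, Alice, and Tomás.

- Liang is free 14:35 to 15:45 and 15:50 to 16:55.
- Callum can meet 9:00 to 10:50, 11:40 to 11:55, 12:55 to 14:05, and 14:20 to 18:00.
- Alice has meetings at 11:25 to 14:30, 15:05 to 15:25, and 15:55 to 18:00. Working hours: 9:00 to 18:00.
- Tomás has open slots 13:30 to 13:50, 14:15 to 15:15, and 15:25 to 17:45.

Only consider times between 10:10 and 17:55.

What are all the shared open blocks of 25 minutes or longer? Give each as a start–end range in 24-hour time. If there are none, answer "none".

14:35–15:05

Alice free within 09:00–18:00: 09:00–11:25, 14:30–15:05, 15:25–15:55.
Liang ∩ Callum: 14:35–15:45, 15:50–16:55.
Liang ∩ Callum ∩ Alice: 14:35–15:05, 15:25–15:45, 15:50–15:55.
Liang ∩ Callum ∩ Alice ∩ Tomás: 14:35–15:05, 15:25–15:45, 15:50–15:55.
Restricted to 10:10–17:55: 14:35–15:05, 15:25–15:45, 15:50–15:55.
Windows ≥ 25 min: 14:35–15:05.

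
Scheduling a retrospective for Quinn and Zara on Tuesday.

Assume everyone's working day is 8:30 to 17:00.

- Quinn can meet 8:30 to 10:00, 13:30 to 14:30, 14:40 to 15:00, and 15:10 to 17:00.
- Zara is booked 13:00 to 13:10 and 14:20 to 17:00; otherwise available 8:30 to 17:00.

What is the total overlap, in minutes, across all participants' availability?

140 minutes

Zara free within 08:30–17:00: 08:30–13:00, 13:10–14:20.
Quinn ∩ Zara: 08:30–10:00, 13:30–14:20.
Total common minutes: 90 + 50 = 140.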